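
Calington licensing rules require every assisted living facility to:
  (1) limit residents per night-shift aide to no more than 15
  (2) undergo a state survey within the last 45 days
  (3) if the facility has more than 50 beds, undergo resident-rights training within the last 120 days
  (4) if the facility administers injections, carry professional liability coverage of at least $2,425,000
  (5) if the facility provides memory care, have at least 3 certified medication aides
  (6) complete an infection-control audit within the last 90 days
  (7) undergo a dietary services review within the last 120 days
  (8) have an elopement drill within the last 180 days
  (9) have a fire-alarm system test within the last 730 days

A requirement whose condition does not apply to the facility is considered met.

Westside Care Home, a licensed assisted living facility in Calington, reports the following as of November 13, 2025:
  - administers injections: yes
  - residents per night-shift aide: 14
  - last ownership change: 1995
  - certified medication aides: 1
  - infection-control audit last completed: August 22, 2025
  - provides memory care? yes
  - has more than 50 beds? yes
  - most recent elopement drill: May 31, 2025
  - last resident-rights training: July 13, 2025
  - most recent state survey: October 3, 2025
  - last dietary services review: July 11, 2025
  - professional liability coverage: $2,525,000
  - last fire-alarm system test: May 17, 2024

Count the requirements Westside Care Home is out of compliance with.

1. residents per night-shift aide 14 ≤ 15 → met
2. state survey 41 days ago vs limit 45 → met
3. condition 'has more than 50 beds' holds; resident-rights training 123 days ago vs limit 120 → not met
4. condition 'administers injections' holds; professional liability coverage $2,525,000 ≥ $2,425,000 → met
5. condition 'provides memory care' holds; certified medication aides 1 < 3 → not met
6. infection-control audit 83 days ago vs limit 90 → met
7. dietary services review 125 days ago vs limit 120 → not met
8. elopement drill 166 days ago vs limit 180 → met
9. fire-alarm system test 545 days ago vs limit 730 → met
Not met: 3 of 9

3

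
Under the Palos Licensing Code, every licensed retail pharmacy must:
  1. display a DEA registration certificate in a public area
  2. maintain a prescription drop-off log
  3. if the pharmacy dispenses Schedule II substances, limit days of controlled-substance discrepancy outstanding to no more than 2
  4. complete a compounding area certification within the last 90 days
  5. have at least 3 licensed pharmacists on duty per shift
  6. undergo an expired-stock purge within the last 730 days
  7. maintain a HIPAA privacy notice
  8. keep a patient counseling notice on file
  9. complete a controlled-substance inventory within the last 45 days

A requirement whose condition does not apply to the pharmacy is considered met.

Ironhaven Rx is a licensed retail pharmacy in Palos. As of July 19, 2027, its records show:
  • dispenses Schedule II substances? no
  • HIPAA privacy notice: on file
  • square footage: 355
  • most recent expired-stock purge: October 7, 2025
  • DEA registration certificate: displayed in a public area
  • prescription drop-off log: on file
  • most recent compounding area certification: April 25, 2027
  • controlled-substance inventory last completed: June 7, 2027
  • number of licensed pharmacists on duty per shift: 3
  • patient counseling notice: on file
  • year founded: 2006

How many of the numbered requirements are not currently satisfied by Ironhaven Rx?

0

1. DEA registration certificate present → met
2. prescription drop-off log present → met
3. condition 'dispenses Schedule II substances' does not hold → requirement n/a → met
4. compounding area certification 85 days ago vs limit 90 → met
5. licensed pharmacists on duty per shift 3 ≥ 3 → met
6. expired-stock purge 650 days ago vs limit 730 → met
7. HIPAA privacy notice present → met
8. patient counseling notice present → met
9. controlled-substance inventory 42 days ago vs limit 45 → met
Not met: 0 of 9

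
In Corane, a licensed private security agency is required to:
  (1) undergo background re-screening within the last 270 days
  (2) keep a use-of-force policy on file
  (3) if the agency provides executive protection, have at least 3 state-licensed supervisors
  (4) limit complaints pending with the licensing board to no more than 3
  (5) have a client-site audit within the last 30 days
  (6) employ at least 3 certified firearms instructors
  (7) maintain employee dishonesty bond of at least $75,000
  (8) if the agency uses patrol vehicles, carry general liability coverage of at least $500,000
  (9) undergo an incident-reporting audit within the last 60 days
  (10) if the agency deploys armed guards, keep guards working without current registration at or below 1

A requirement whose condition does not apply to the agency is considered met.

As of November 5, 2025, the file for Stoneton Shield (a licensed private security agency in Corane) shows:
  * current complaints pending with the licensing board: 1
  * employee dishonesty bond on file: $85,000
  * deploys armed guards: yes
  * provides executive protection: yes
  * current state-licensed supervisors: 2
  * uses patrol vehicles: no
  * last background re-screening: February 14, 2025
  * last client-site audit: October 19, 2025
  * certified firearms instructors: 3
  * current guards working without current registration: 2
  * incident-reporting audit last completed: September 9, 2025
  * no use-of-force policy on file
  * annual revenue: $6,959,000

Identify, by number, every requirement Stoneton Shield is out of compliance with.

2, 3, 10

1. background re-screening 264 days ago vs limit 270 → met
2. use-of-force policy absent → not met
3. condition 'provides executive protection' holds; state-licensed supervisors 2 < 3 → not met
4. complaints pending with the licensing board 1 ≤ 3 → met
5. client-site audit 17 days ago vs limit 30 → met
6. certified firearms instructors 3 ≥ 3 → met
7. employee dishonesty bond $85,000 ≥ $75,000 → met
8. condition 'uses patrol vehicles' does not hold → requirement n/a → met
9. incident-reporting audit 57 days ago vs limit 60 → met
10. condition 'deploys armed guards' holds; guards working without current registration 2 > 1 → not met
Not met: 2, 3, 10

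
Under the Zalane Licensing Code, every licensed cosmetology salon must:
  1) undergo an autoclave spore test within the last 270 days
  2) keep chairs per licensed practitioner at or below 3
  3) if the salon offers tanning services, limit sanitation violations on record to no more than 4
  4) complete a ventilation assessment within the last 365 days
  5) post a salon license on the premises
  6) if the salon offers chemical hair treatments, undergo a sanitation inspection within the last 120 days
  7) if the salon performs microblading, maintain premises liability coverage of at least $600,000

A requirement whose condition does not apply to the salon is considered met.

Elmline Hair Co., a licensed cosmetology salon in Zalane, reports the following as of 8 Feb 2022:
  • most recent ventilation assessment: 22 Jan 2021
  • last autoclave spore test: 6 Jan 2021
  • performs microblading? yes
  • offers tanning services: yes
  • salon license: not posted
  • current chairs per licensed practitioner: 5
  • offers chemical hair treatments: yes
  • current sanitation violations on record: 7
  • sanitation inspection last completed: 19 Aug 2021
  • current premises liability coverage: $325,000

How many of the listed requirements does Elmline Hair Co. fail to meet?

1. autoclave spore test 398 days ago vs limit 270 → not met
2. chairs per licensed practitioner 5 > 3 → not met
3. condition 'offers tanning services' holds; sanitation violations on record 7 > 4 → not met
4. ventilation assessment 382 days ago vs limit 365 → not met
5. salon license absent → not met
6. condition 'offers chemical hair treatments' holds; sanitation inspection 173 days ago vs limit 120 → not met
7. condition 'performs microblading' holds; premises liability coverage $325,000 < $600,000 → not met
Not met: 7 of 7

7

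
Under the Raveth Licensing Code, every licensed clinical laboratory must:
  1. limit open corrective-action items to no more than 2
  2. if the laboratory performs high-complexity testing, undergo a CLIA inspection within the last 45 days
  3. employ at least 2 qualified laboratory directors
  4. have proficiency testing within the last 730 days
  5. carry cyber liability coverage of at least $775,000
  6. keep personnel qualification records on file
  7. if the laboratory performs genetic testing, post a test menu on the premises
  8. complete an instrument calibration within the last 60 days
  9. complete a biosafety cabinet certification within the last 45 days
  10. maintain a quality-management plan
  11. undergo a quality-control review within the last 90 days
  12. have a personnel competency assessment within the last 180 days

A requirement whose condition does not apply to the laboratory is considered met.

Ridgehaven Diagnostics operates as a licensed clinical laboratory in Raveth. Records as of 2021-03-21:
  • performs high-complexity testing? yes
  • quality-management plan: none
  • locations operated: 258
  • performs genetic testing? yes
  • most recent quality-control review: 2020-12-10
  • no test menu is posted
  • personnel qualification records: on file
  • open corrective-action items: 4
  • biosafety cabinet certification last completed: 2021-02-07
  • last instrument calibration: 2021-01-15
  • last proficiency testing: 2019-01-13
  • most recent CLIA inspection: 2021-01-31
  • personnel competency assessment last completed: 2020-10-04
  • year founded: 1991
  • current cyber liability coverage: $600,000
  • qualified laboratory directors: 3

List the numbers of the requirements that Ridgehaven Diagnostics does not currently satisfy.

1. open corrective-action items 4 > 2 → not met
2. condition 'performs high-complexity testing' holds; CLIA inspection 49 days ago vs limit 45 → not met
3. qualified laboratory directors 3 ≥ 2 → met
4. proficiency testing 798 days ago vs limit 730 → not met
5. cyber liability coverage $600,000 < $775,000 → not met
6. personnel qualification records present → met
7. condition 'performs genetic testing' holds; test menu absent → not met
8. instrument calibration 65 days ago vs limit 60 → not met
9. biosafety cabinet certification 42 days ago vs limit 45 → met
10. quality-management plan absent → not met
11. quality-control review 101 days ago vs limit 90 → not met
12. personnel competency assessment 168 days ago vs limit 180 → met
Not met: 1, 2, 4, 5, 7, 8, 10, 11

1, 2, 4, 5, 7, 8, 10, 11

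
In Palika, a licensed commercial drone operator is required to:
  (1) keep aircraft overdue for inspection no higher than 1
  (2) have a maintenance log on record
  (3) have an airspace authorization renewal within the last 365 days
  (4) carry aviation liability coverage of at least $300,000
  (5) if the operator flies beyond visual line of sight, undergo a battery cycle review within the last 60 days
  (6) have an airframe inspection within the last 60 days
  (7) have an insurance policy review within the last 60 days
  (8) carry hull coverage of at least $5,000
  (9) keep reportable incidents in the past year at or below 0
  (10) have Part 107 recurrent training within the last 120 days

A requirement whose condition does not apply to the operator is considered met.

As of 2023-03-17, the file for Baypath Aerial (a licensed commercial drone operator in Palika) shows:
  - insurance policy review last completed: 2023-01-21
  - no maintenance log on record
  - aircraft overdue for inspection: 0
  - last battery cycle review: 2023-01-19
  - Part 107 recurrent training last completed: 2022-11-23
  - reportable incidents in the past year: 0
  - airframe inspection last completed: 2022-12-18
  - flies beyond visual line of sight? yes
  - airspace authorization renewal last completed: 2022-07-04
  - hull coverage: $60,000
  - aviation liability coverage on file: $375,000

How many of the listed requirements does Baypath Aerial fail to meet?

1. aircraft overdue for inspection 0 ≤ 1 → met
2. maintenance log absent → not met
3. airspace authorization renewal 256 days ago vs limit 365 → met
4. aviation liability coverage $375,000 ≥ $300,000 → met
5. condition 'flies beyond visual line of sight' holds; battery cycle review 57 days ago vs limit 60 → met
6. airframe inspection 89 days ago vs limit 60 → not met
7. insurance policy review 55 days ago vs limit 60 → met
8. hull coverage $60,000 ≥ $5,000 → met
9. reportable incidents in the past year 0 ≤ 0 → met
10. Part 107 recurrent training 114 days ago vs limit 120 → met
Not met: 2 of 10

2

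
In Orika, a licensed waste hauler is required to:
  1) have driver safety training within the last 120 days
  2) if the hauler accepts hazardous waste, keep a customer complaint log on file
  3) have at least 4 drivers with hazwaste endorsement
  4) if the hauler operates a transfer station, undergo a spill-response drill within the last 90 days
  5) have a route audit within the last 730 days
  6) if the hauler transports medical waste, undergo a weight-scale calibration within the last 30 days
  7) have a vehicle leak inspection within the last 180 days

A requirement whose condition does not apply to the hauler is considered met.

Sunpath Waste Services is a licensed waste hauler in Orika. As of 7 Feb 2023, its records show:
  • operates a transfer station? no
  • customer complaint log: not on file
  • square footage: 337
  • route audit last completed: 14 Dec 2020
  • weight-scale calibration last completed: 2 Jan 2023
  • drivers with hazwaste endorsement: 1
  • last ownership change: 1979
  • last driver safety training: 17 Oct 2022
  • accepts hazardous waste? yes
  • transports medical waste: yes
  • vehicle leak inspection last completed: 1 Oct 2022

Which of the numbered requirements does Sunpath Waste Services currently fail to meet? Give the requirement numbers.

2, 3, 5, 6

1. driver safety training 113 days ago vs limit 120 → met
2. condition 'accepts hazardous waste' holds; customer complaint log absent → not met
3. drivers with hazwaste endorsement 1 < 4 → not met
4. condition 'operates a transfer station' does not hold → requirement n/a → met
5. route audit 785 days ago vs limit 730 → not met
6. condition 'transports medical waste' holds; weight-scale calibration 36 days ago vs limit 30 → not met
7. vehicle leak inspection 129 days ago vs limit 180 → met
Not met: 2, 3, 5, 6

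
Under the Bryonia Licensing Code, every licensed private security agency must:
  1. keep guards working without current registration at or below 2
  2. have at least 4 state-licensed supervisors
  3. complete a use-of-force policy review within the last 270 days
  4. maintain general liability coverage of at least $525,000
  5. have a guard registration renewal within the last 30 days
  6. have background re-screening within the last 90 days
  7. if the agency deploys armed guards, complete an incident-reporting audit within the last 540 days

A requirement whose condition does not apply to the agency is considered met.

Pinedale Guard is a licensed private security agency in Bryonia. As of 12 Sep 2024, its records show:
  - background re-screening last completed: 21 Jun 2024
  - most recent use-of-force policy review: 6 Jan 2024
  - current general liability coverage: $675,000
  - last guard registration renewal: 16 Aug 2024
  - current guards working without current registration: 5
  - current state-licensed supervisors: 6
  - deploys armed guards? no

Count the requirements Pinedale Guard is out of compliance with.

1. guards working without current registration 5 > 2 → not met
2. state-licensed supervisors 6 ≥ 4 → met
3. use-of-force policy review 250 days ago vs limit 270 → met
4. general liability coverage $675,000 ≥ $525,000 → met
5. guard registration renewal 27 days ago vs limit 30 → met
6. background re-screening 83 days ago vs limit 90 → met
7. condition 'deploys armed guards' does not hold → requirement n/a → met
Not met: 1 of 7

1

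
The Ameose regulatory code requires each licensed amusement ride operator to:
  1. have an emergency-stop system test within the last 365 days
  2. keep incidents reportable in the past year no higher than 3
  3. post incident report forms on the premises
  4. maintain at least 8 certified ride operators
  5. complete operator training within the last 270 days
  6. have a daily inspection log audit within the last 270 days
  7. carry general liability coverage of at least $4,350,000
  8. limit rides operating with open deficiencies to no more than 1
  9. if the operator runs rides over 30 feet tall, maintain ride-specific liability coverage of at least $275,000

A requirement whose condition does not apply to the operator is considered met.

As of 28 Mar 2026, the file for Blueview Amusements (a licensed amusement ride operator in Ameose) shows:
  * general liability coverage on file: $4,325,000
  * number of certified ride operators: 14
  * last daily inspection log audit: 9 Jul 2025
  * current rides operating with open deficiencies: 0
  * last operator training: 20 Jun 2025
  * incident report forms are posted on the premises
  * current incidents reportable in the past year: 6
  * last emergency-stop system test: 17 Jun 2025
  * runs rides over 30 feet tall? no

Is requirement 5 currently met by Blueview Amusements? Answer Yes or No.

No

5. operator training 281 days ago vs limit 270 → not met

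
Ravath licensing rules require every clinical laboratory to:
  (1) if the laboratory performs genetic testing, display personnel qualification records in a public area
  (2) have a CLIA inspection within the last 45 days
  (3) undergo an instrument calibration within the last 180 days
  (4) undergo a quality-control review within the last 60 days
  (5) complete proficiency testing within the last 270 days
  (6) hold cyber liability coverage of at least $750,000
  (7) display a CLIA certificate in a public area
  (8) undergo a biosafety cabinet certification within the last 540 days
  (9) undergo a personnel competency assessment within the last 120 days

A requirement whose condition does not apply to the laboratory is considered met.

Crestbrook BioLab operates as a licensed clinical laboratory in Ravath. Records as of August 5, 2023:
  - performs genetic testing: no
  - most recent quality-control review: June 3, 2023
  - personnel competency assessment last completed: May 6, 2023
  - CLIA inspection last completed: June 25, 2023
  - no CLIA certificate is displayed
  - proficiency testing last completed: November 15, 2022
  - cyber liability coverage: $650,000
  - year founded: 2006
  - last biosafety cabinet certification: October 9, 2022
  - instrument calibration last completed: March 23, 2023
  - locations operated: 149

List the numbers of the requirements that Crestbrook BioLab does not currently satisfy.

1. condition 'performs genetic testing' does not hold → requirement n/a → met
2. CLIA inspection 41 days ago vs limit 45 → met
3. instrument calibration 135 days ago vs limit 180 → met
4. quality-control review 63 days ago vs limit 60 → not met
5. proficiency testing 263 days ago vs limit 270 → met
6. cyber liability coverage $650,000 < $750,000 → not met
7. CLIA certificate absent → not met
8. biosafety cabinet certification 300 days ago vs limit 540 → met
9. personnel competency assessment 91 days ago vs limit 120 → met
Not met: 4, 6, 7

4, 6, 7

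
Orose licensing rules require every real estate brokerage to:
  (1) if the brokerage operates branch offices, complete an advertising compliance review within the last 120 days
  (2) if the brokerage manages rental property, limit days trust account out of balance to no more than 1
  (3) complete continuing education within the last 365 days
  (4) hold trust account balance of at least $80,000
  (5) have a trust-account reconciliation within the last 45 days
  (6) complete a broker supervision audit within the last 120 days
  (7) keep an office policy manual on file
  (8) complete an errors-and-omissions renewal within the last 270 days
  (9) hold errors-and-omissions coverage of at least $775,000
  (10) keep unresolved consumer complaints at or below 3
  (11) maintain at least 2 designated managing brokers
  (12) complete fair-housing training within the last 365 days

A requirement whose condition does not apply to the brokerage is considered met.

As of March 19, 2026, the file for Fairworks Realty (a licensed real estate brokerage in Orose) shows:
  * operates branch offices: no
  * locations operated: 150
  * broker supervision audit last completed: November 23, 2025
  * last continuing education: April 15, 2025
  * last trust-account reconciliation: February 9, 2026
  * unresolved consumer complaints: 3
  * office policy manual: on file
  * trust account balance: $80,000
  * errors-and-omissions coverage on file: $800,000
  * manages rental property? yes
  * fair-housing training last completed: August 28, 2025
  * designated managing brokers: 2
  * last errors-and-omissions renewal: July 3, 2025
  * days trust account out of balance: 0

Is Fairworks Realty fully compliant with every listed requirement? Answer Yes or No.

Yes

1. condition 'operates branch offices' does not hold → requirement n/a → met
2. condition 'manages rental property' holds; days trust account out of balance 0 ≤ 1 → met
3. continuing education 338 days ago vs limit 365 → met
4. trust account balance $80,000 ≥ $80,000 → met
5. trust-account reconciliation 38 days ago vs limit 45 → met
6. broker supervision audit 116 days ago vs limit 120 → met
7. office policy manual present → met
8. errors-and-omissions renewal 259 days ago vs limit 270 → met
9. errors-and-omissions coverage $800,000 ≥ $775,000 → met
10. unresolved consumer complaints 3 ≤ 3 → met
11. designated managing brokers 2 ≥ 2 → met
12. fair-housing training 203 days ago vs limit 365 → met
All met.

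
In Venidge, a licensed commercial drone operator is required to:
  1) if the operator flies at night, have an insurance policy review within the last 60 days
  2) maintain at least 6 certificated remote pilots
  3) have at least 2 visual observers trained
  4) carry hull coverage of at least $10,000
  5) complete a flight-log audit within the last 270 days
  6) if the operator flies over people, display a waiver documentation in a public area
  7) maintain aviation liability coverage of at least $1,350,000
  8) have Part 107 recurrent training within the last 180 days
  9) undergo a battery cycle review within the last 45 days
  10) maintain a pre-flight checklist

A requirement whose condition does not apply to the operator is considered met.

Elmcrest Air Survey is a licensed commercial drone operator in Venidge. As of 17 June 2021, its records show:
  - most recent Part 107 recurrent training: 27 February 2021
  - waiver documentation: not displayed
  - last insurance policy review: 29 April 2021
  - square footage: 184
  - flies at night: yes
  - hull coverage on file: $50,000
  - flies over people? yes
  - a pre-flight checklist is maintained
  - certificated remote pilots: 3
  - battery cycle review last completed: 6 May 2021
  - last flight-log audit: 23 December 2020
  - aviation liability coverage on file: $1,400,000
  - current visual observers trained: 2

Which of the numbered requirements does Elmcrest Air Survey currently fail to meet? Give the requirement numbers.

2, 6

1. condition 'flies at night' holds; insurance policy review 49 days ago vs limit 60 → met
2. certificated remote pilots 3 < 6 → not met
3. visual observers trained 2 ≥ 2 → met
4. hull coverage $50,000 ≥ $10,000 → met
5. flight-log audit 176 days ago vs limit 270 → met
6. condition 'flies over people' holds; waiver documentation absent → not met
7. aviation liability coverage $1,400,000 ≥ $1,350,000 → met
8. Part 107 recurrent training 110 days ago vs limit 180 → met
9. battery cycle review 42 days ago vs limit 45 → met
10. pre-flight checklist present → met
Not met: 2, 6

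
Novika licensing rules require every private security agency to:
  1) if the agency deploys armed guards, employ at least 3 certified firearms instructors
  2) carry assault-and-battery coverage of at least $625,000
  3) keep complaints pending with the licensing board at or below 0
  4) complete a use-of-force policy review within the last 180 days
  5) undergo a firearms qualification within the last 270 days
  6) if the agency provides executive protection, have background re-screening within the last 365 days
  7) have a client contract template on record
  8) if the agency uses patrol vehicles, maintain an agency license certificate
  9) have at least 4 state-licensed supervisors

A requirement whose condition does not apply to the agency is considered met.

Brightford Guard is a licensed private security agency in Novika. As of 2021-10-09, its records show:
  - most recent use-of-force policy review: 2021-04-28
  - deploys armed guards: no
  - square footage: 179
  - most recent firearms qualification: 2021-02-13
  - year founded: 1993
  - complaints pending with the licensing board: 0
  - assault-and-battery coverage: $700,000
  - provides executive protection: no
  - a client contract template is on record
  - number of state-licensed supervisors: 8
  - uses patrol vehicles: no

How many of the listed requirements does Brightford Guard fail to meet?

1. condition 'deploys armed guards' does not hold → requirement n/a → met
2. assault-and-battery coverage $700,000 ≥ $625,000 → met
3. complaints pending with the licensing board 0 ≤ 0 → met
4. use-of-force policy review 164 days ago vs limit 180 → met
5. firearms qualification 238 days ago vs limit 270 → met
6. condition 'provides executive protection' does not hold → requirement n/a → met
7. client contract template present → met
8. condition 'uses patrol vehicles' does not hold → requirement n/a → met
9. state-licensed supervisors 8 ≥ 4 → met
Not met: 0 of 9

0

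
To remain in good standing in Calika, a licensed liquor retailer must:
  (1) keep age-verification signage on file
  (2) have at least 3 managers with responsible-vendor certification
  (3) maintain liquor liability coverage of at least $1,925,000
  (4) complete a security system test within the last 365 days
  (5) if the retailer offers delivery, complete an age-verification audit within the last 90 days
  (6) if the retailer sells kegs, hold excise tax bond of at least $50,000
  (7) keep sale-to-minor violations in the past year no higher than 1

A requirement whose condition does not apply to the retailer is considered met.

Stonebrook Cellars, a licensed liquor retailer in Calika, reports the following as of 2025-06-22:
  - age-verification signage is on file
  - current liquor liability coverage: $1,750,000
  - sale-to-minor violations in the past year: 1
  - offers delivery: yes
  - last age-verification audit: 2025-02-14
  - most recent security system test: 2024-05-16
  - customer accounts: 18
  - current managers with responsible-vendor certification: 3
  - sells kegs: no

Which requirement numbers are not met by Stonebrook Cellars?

1. age-verification signage present → met
2. managers with responsible-vendor certification 3 ≥ 3 → met
3. liquor liability coverage $1,750,000 < $1,925,000 → not met
4. security system test 402 days ago vs limit 365 → not met
5. condition 'offers delivery' holds; age-verification audit 128 days ago vs limit 90 → not met
6. condition 'sells kegs' does not hold → requirement n/a → met
7. sale-to-minor violations in the past year 1 ≤ 1 → met
Not met: 3, 4, 5

3, 4, 5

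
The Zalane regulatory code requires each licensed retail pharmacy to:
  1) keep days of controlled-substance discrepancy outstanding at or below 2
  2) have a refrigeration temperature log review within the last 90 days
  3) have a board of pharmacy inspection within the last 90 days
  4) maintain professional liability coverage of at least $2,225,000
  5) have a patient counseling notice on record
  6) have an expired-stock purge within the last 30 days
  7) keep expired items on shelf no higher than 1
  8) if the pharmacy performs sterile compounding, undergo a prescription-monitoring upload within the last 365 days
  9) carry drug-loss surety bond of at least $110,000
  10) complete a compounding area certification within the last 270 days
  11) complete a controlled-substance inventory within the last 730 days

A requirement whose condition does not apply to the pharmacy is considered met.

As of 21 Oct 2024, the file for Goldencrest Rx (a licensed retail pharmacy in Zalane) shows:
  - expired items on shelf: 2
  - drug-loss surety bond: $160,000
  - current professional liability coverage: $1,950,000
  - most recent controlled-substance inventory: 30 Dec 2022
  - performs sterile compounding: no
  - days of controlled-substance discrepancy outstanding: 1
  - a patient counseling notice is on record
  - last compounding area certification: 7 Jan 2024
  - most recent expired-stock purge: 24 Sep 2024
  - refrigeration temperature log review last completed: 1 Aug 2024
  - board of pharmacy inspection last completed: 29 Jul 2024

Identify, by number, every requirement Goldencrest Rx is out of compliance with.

4, 7, 10

1. days of controlled-substance discrepancy outstanding 1 ≤ 2 → met
2. refrigeration temperature log review 81 days ago vs limit 90 → met
3. board of pharmacy inspection 84 days ago vs limit 90 → met
4. professional liability coverage $1,950,000 < $2,225,000 → not met
5. patient counseling notice present → met
6. expired-stock purge 27 days ago vs limit 30 → met
7. expired items on shelf 2 > 1 → not met
8. condition 'performs sterile compounding' does not hold → requirement n/a → met
9. drug-loss surety bond $160,000 ≥ $110,000 → met
10. compounding area certification 288 days ago vs limit 270 → not met
11. controlled-substance inventory 661 days ago vs limit 730 → met
Not met: 4, 7, 10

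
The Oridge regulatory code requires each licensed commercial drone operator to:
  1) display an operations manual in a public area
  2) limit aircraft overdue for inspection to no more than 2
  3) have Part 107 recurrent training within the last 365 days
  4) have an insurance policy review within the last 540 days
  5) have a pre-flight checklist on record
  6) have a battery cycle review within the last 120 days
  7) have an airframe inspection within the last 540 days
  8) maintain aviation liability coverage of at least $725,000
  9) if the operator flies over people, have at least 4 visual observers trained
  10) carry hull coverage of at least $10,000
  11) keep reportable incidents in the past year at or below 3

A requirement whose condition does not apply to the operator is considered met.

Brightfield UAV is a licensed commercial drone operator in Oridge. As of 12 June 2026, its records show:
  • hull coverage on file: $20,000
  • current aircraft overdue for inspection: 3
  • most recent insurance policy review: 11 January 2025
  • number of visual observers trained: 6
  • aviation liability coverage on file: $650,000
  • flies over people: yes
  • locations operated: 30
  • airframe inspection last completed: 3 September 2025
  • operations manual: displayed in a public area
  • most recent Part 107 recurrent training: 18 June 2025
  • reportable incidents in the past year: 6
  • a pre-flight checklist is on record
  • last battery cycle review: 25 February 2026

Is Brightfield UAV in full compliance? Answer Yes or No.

1. operations manual present → met
2. aircraft overdue for inspection 3 > 2 → not met
3. Part 107 recurrent training 359 days ago vs limit 365 → met
4. insurance policy review 517 days ago vs limit 540 → met
5. pre-flight checklist present → met
6. battery cycle review 107 days ago vs limit 120 → met
7. airframe inspection 282 days ago vs limit 540 → met
8. aviation liability coverage $650,000 < $725,000 → not met
9. condition 'flies over people' holds; visual observers trained 6 ≥ 4 → met
10. hull coverage $20,000 ≥ $10,000 → met
11. reportable incidents in the past year 6 > 3 → not met
Not met: 2, 8, 11

No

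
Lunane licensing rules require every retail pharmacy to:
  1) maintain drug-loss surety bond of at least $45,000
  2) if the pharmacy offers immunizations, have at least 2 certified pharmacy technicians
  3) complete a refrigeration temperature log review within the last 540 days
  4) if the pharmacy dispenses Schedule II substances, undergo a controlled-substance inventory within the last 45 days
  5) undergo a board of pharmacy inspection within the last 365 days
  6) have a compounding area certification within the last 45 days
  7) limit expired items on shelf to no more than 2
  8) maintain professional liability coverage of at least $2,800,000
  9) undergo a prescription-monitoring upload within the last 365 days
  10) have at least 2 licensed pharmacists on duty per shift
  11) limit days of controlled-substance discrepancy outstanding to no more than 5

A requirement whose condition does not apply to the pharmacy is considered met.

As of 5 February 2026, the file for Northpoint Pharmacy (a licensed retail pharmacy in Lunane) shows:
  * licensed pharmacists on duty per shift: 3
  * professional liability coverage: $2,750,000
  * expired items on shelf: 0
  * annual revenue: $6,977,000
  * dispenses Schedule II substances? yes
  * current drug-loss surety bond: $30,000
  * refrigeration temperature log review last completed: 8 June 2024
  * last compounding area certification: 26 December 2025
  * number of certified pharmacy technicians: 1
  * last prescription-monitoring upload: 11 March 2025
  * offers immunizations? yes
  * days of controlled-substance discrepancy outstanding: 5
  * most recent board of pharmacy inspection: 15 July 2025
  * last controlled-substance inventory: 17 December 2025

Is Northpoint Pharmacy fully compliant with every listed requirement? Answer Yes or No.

No

1. drug-loss surety bond $30,000 < $45,000 → not met
2. condition 'offers immunizations' holds; certified pharmacy technicians 1 < 2 → not met
3. refrigeration temperature log review 607 days ago vs limit 540 → not met
4. condition 'dispenses Schedule II substances' holds; controlled-substance inventory 50 days ago vs limit 45 → not met
5. board of pharmacy inspection 205 days ago vs limit 365 → met
6. compounding area certification 41 days ago vs limit 45 → met
7. expired items on shelf 0 ≤ 2 → met
8. professional liability coverage $2,750,000 < $2,800,000 → not met
9. prescription-monitoring upload 331 days ago vs limit 365 → met
10. licensed pharmacists on duty per shift 3 ≥ 2 → met
11. days of controlled-substance discrepancy outstanding 5 ≤ 5 → met
Not met: 1, 2, 3, 4, 8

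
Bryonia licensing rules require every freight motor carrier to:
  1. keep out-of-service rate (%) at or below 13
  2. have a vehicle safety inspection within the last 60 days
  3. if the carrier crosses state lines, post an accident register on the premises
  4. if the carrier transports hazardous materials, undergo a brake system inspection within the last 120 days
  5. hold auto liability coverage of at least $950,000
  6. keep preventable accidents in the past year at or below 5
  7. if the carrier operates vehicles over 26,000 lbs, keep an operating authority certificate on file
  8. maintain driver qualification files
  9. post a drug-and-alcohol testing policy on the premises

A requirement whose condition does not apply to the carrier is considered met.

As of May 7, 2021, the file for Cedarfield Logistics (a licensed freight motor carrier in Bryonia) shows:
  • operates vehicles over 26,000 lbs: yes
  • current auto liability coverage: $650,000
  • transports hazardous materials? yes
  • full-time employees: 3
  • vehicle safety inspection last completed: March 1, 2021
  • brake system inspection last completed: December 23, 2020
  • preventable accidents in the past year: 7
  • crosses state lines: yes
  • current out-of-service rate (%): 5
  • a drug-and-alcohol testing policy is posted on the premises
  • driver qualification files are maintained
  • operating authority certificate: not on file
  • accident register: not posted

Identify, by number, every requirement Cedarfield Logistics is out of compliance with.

1. out-of-service rate (%) 5 ≤ 13 → met
2. vehicle safety inspection 67 days ago vs limit 60 → not met
3. condition 'crosses state lines' holds; accident register absent → not met
4. condition 'transports hazardous materials' holds; brake system inspection 135 days ago vs limit 120 → not met
5. auto liability coverage $650,000 < $950,000 → not met
6. preventable accidents in the past year 7 > 5 → not met
7. condition 'operates vehicles over 26,000 lbs' holds; operating authority certificate absent → not met
8. driver qualification files present → met
9. drug-and-alcohol testing policy present → met
Not met: 2, 3, 4, 5, 6, 7

2, 3, 4, 5, 6, 7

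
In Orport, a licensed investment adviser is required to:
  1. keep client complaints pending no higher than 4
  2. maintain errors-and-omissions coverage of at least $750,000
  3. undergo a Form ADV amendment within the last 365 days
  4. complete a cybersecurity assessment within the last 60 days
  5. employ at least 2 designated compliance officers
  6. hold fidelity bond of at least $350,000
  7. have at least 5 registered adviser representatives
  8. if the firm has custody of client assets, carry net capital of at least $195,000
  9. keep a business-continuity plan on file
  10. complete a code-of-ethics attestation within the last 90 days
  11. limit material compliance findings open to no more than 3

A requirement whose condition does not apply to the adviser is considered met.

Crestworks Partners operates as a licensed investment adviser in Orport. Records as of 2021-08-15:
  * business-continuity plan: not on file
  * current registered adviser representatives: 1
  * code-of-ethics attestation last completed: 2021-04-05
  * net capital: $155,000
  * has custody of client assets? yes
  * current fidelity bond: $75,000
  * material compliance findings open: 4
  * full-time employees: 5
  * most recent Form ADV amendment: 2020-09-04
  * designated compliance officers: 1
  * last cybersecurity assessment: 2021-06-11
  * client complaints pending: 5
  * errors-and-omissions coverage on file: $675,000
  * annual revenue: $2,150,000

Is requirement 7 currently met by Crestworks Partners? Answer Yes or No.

No

7. registered adviser representatives 1 < 5 → not met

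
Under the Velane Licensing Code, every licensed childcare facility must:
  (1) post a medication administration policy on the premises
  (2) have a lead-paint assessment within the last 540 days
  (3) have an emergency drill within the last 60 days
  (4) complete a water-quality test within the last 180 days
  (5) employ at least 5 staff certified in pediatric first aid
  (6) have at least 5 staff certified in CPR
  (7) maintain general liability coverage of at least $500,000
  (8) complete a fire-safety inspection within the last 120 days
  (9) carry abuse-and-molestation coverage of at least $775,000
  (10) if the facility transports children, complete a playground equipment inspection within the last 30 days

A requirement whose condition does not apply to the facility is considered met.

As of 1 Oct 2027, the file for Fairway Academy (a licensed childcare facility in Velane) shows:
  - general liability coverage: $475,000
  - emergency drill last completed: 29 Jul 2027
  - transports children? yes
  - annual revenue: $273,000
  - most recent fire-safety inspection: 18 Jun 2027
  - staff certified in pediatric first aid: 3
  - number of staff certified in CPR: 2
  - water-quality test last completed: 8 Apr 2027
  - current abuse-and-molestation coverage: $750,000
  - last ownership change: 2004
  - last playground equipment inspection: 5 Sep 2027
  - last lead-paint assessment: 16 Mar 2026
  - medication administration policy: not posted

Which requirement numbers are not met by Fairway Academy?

1, 2, 3, 5, 6, 7, 9

1. medication administration policy absent → not met
2. lead-paint assessment 564 days ago vs limit 540 → not met
3. emergency drill 64 days ago vs limit 60 → not met
4. water-quality test 176 days ago vs limit 180 → met
5. staff certified in pediatric first aid 3 < 5 → not met
6. staff certified in CPR 2 < 5 → not met
7. general liability coverage $475,000 < $500,000 → not met
8. fire-safety inspection 105 days ago vs limit 120 → met
9. abuse-and-molestation coverage $750,000 < $775,000 → not met
10. condition 'transports children' holds; playground equipment inspection 26 days ago vs limit 30 → met
Not met: 1, 2, 3, 5, 6, 7, 9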